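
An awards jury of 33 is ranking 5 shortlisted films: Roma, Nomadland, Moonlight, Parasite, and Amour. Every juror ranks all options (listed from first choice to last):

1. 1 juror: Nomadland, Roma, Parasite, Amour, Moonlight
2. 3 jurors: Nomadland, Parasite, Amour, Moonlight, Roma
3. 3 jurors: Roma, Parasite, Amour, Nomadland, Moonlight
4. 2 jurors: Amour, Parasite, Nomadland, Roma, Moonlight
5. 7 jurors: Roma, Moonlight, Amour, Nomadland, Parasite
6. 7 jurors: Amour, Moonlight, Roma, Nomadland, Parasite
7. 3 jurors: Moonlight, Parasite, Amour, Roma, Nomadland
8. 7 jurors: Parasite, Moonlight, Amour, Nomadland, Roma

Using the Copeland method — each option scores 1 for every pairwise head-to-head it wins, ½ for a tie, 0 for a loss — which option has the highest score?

Roma: beats Nomadland and Parasite; loses to Moonlight and Amour → score 2.
Nomadland: beats Parasite; loses to Roma, Moonlight, and Amour → score 1.
Moonlight: beats Roma, Nomadland, Parasite, and Amour → score 4.
Parasite: beats Amour; loses to Roma, Nomadland, and Moonlight → score 1.
Amour: beats Roma and Nomadland; loses to Moonlight and Parasite → score 2.
Moonlight has the best pairwise record.

Moonlight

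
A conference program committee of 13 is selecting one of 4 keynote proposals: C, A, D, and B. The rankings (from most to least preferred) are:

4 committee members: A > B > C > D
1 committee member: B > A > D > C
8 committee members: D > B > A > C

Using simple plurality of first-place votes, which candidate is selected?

First-place votes: C 0, A 4, D 8, B 1.
D has the most first-place votes.

D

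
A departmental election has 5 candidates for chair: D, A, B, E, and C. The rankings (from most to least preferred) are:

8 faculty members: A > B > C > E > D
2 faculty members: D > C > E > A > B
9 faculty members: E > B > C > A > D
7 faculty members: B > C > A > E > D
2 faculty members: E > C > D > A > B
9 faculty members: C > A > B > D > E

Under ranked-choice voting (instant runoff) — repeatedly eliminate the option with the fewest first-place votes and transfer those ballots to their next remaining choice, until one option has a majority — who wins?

C

Round 1: D 2, A 8, B 7, E 11, C 9. Eliminate D.
Round 2: A 8, B 7, E 11, C 11. Eliminate B.
Round 3: A 8, E 11, C 18. Eliminate A.
Round 4: E 11, C 26. C has a majority.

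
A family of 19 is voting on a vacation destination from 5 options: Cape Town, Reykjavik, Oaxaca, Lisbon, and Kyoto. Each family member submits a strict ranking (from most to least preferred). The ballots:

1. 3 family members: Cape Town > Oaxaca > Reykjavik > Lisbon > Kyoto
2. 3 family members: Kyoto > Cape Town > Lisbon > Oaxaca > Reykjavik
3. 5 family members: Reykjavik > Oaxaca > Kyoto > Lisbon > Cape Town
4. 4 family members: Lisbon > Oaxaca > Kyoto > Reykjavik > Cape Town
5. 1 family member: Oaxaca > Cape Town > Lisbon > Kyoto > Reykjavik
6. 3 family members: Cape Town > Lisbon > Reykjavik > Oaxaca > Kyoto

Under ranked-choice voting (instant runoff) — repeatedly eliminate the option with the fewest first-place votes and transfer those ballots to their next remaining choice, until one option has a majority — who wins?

Round 1: Cape Town 6, Reykjavik 5, Oaxaca 1, Lisbon 4, Kyoto 3. Eliminate Oaxaca.
Round 2: Cape Town 7, Reykjavik 5, Lisbon 4, Kyoto 3. Eliminate Kyoto.
Round 3: Cape Town 10, Reykjavik 5, Lisbon 4. Cape Town has a majority.

Cape Town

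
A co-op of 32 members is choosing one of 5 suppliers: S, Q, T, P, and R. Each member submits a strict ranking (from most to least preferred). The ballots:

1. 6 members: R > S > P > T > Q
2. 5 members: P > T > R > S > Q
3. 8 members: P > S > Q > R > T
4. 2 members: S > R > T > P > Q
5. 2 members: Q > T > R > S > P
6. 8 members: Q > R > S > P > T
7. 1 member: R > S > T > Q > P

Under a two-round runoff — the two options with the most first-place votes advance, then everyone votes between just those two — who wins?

Round 1 first-place votes: S 2, Q 10, T 0, P 13, R 7.
P and Q advance.
Runoff: P is preferred to Q by 21 voters; Q by 11.
P wins the runoff.

P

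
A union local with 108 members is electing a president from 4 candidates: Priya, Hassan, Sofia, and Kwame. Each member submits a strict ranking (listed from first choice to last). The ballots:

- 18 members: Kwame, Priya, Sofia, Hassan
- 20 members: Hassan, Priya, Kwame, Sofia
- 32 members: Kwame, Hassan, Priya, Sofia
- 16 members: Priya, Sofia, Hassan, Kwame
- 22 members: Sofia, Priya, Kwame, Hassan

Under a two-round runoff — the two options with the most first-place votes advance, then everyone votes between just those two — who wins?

Round 1 first-place votes: Priya 16, Hassan 20, Sofia 22, Kwame 50.
Kwame and Sofia advance.
Runoff: Kwame is preferred to Sofia by 70 voters; Sofia by 38.
Kwame wins the runoff.

Kwame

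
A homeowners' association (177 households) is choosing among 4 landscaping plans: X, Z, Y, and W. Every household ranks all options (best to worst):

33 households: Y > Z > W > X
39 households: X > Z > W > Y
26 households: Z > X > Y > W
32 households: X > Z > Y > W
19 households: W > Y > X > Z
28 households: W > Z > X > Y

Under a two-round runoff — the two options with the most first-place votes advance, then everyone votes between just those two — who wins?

X

Round 1 first-place votes: X 71, Z 26, Y 33, W 47.
X and W advance.
Runoff: X is preferred to W by 97 voters; W by 80.
X wins the runoff.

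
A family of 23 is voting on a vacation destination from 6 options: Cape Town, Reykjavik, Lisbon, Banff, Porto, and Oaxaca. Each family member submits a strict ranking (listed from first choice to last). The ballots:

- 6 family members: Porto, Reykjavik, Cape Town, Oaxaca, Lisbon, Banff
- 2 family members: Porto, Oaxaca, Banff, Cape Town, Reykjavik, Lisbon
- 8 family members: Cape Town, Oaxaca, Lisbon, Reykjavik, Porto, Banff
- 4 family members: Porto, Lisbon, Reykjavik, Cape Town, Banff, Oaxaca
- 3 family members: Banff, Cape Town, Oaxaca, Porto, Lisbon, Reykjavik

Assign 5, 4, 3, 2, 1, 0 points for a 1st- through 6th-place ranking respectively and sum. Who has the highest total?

Cape Town: 6·3 + 2·2 + 8·5 + 4·2 + 3·4 = 82
Reykjavik: 6·4 + 2·1 + 8·2 + 4·3 + 3·0 = 54
Lisbon: 6·1 + 2·0 + 8·3 + 4·4 + 3·1 = 49
Banff: 6·0 + 2·3 + 8·0 + 4·1 + 3·5 = 25
Porto: 6·5 + 2·5 + 8·1 + 4·5 + 3·2 = 74
Oaxaca: 6·2 + 2·4 + 8·4 + 4·0 + 3·3 = 61
Cape Town has the highest Borda score (82).

Cape Town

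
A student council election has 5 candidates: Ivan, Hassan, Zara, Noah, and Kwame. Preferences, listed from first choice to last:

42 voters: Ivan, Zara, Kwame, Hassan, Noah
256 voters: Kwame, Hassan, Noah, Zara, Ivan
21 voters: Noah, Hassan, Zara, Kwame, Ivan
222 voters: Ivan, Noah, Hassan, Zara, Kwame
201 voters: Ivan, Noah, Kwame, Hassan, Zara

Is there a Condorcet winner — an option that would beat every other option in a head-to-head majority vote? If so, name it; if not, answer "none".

Ivan

Ivan vs Hassan: 465–277 for Ivan.
Ivan vs Zara: 465–277 for Ivan.
Ivan vs Noah: 465–277 for Ivan.
Ivan vs Kwame: 465–277 for Ivan.
Ivan beats every other option head-to-head.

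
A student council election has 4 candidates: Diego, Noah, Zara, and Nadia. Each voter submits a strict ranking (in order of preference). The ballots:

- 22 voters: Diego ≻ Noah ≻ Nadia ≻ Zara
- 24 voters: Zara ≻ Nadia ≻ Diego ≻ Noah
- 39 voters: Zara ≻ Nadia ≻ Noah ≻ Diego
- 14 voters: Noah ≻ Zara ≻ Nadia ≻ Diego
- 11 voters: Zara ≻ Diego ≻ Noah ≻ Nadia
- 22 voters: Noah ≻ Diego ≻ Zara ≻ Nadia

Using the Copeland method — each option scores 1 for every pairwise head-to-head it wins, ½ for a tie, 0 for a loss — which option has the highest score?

Diego: loses to Noah, Zara, and Nadia → score 0.
Noah: beats Diego and Nadia; loses to Zara → score 2.
Zara: beats Diego, Noah, and Nadia → score 3.
Nadia: beats Diego; loses to Noah and Zara → score 1.
Zara has the best pairwise record.

Zara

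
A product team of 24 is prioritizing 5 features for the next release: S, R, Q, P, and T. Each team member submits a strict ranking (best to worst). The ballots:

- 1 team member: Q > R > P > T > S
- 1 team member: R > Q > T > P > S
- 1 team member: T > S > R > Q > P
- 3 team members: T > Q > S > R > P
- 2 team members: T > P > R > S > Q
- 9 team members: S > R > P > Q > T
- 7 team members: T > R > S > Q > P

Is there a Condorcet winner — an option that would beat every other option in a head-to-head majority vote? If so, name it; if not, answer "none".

T vs S: 15–9 for T.
T vs R: 13–11 for T.
T vs Q: 13–11 for T.
T vs P: 14–10 for T.
T beats every other option head-to-head.

T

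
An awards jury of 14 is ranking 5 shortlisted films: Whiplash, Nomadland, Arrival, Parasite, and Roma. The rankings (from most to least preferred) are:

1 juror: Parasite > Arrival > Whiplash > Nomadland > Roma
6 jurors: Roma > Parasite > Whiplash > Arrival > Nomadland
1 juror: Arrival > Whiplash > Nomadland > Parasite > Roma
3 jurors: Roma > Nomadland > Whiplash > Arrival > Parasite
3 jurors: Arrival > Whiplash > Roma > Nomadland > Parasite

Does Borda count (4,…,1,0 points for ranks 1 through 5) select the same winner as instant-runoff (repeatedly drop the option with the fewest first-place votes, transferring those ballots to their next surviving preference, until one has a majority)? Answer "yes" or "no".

Borda — scores: Whiplash 32, Nomadland 15, Arrival 28, Parasite 23, Roma 42. Winner: Roma.
Instant-runoff — R1 Whiplash 0, Nomadland 0, Arrival 4, Parasite 1, Roma 9 (Roma winner). Winner: Roma.
The two methods agree.

yes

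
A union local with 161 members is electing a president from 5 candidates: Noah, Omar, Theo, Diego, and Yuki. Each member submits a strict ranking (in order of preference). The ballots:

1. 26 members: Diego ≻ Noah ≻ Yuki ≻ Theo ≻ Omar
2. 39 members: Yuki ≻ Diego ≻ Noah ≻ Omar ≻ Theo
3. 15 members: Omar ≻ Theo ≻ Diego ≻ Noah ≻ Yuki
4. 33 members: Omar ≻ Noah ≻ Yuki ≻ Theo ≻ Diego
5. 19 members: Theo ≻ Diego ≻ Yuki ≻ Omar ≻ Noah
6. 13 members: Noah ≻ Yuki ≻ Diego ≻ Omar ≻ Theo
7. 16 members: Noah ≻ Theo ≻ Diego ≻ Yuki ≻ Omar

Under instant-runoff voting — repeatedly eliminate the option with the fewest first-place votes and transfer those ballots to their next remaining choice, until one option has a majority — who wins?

Yuki

Round 1: Noah 29, Omar 48, Theo 19, Diego 26, Yuki 39. Eliminate Theo.
Round 2: Noah 29, Omar 48, Diego 45, Yuki 39. Eliminate Noah.
Round 3: Omar 48, Diego 61, Yuki 52. Eliminate Omar.
Round 4: Diego 76, Yuki 85. Yuki has a majority.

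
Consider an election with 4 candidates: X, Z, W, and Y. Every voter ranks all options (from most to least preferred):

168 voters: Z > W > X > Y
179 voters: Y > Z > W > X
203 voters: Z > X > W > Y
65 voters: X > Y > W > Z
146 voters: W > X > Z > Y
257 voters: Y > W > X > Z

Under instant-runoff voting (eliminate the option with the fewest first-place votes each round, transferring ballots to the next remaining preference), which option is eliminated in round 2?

W

Round 1: X 65, Z 371, W 146, Y 436. Eliminate X.
Round 2: Z 371, W 146, Y 501. Eliminate W.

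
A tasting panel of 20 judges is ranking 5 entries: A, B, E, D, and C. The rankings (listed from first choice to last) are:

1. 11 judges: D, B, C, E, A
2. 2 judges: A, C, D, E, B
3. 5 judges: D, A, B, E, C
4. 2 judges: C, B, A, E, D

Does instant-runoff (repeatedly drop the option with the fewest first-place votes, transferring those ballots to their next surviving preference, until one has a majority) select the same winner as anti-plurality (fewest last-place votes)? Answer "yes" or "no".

Instant-runoff — R1 A 2, B 0, E 0, D 16, C 2 (D winner). Winner: D.
Anti-plurality — last-place votes: A 11, B 2, E 0, D 2, C 5. Winner: E.
The two methods disagree.

no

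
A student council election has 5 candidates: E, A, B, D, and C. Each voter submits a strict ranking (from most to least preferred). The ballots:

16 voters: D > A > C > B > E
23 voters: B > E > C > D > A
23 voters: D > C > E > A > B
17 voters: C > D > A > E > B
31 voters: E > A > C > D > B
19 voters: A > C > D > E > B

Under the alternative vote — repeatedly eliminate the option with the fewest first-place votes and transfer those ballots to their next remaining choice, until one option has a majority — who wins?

Round 1: E 31, A 19, B 23, D 39, C 17. Eliminate C.
Round 2: E 31, A 19, B 23, D 56. Eliminate A.
Round 3: E 31, B 23, D 75. D has a majority.

D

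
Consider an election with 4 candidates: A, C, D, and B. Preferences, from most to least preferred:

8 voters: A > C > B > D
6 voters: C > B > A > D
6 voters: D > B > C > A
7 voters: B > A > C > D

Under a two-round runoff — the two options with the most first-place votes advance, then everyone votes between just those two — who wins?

B

Round 1 first-place votes: A 8, C 6, D 6, B 7.
A and B advance.
Runoff: A is preferred to B by 8 voters; B by 19.
B wins the runoff.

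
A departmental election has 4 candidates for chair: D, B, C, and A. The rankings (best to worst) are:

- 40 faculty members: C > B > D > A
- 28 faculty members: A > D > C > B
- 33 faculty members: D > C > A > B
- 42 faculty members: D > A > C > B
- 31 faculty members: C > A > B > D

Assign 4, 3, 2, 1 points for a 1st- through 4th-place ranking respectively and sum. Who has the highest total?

D: 40·2 + 28·3 + 33·4 + 42·4 + 31·1 = 495
B: 40·3 + 28·1 + 33·1 + 42·1 + 31·2 = 285
C: 40·4 + 28·2 + 33·3 + 42·2 + 31·4 = 523
A: 40·1 + 28·4 + 33·2 + 42·3 + 31·3 = 437
C has the highest Borda score (523).

C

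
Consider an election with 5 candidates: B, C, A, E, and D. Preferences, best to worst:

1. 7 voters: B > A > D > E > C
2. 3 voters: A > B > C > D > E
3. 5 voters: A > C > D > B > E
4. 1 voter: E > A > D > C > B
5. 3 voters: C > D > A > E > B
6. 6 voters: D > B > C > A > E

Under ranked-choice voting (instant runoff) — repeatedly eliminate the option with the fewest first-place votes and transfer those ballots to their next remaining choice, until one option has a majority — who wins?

Round 1: B 7, C 3, A 8, E 1, D 6. Eliminate E.
Round 2: B 7, C 3, A 9, D 6. Eliminate C.
Round 3: B 7, A 9, D 9. Eliminate B.
Round 4: A 16, D 9. A has a majority.

A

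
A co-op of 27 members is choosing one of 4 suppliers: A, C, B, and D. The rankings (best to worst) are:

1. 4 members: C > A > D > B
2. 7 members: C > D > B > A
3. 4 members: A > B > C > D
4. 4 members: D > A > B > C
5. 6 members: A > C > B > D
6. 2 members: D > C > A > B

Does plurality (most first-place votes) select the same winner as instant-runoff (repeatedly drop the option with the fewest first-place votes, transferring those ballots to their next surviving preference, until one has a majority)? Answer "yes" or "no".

no

Plurality — first-place votes: A 10, C 11, B 0, D 6. Winner: C.
Instant-runoff — R1 A 10, C 11, B 0, D 6 (B out); R2 A 10, C 11, D 6 (D out); R3 A 14, C 13 (A winner). Winner: A.
The two methods disagree.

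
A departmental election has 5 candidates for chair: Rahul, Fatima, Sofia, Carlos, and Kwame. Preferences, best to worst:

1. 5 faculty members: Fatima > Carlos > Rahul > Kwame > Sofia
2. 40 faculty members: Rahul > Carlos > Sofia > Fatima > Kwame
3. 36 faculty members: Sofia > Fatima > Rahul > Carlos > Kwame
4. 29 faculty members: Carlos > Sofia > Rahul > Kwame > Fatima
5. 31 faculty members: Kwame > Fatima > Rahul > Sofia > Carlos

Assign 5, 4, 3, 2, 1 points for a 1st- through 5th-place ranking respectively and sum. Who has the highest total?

Rahul

Rahul: 5·3 + 40·5 + 36·3 + 29·3 + 31·3 = 503
Fatima: 5·5 + 40·2 + 36·4 + 29·1 + 31·4 = 402
Sofia: 5·1 + 40·3 + 36·5 + 29·4 + 31·2 = 483
Carlos: 5·4 + 40·4 + 36·2 + 29·5 + 31·1 = 428
Kwame: 5·2 + 40·1 + 36·1 + 29·2 + 31·5 = 299
Rahul has the highest Borda score (503).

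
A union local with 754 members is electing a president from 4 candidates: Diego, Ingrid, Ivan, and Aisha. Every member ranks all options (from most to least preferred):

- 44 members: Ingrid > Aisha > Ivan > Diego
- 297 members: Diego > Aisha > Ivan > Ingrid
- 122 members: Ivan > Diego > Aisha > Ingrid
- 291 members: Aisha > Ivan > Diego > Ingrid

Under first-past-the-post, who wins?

Diego

First-place votes: Diego 297, Ingrid 44, Ivan 122, Aisha 291.
Diego has the most first-place votes.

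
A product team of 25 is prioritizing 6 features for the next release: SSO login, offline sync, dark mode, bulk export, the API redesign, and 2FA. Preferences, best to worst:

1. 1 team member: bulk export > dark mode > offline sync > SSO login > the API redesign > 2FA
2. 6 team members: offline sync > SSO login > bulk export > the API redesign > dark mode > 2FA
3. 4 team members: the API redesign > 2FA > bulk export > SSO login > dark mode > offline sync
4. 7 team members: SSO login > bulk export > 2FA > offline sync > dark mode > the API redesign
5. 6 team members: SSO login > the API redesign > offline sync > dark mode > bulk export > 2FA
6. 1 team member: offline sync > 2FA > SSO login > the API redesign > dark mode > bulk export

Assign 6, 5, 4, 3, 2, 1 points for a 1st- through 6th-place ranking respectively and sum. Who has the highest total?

SSO login: 1·3 + 6·5 + 4·3 + 7·6 + 6·6 + 1·4 = 127
offline sync: 1·4 + 6·6 + 4·1 + 7·3 + 6·4 + 1·6 = 95
dark mode: 1·5 + 6·2 + 4·2 + 7·2 + 6·3 + 1·2 = 59
bulk export: 1·6 + 6·4 + 4·4 + 7·5 + 6·2 + 1·1 = 94
the API redesign: 1·2 + 6·3 + 4·6 + 7·1 + 6·5 + 1·3 = 84
2FA: 1·1 + 6·1 + 4·5 + 7·4 + 6·1 + 1·5 = 66
SSO login has the highest Borda score (127).

SSO login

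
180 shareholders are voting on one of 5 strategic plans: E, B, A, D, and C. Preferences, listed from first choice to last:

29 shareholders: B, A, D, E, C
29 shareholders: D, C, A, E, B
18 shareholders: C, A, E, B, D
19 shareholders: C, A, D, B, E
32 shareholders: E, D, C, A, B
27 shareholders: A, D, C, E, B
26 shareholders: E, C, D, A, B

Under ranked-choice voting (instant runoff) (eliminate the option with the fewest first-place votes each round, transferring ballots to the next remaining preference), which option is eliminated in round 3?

C

Round 1: E 58, B 29, A 27, D 29, C 37. Eliminate A.
Round 2: E 58, B 29, D 56, C 37. Eliminate B.
Round 3: E 58, D 85, C 37. Eliminate C.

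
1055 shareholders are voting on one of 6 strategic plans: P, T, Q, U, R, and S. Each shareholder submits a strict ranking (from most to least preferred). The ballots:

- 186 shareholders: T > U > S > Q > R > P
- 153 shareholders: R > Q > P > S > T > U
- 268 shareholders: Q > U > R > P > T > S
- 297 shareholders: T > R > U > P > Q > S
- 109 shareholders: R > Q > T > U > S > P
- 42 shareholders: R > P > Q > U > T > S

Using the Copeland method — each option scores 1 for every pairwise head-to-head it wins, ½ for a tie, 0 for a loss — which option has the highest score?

R

P: beats S; loses to T, Q, U, and R → score 1.
T: beats P, U, and S; loses to Q and R → score 3.
Q: beats P, T, U, and S; loses to R → score 4.
U: beats P and S; loses to T, Q, and R → score 2.
R: beats P, T, Q, U, and S → score 5.
S: loses to P, T, Q, U, and R → score 0.
R has the best pairwise record.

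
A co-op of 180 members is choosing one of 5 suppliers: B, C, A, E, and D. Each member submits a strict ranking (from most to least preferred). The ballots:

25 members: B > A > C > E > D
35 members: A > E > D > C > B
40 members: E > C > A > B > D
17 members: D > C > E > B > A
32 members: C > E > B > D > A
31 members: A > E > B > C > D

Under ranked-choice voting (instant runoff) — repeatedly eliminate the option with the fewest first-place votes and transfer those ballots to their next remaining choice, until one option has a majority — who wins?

A

Round 1: B 25, C 32, A 66, E 40, D 17. Eliminate D.
Round 2: B 25, C 49, A 66, E 40. Eliminate B.
Round 3: C 49, A 91, E 40. A has a majority.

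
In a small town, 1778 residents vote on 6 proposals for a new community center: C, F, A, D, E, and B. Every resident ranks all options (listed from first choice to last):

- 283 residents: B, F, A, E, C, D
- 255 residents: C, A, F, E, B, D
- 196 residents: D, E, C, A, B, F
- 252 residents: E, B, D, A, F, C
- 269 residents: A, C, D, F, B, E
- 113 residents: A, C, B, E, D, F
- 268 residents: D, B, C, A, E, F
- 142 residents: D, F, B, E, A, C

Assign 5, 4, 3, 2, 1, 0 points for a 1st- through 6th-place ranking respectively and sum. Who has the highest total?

C: 283·1 + 255·5 + 196·3 + 252·0 + 269·4 + 113·4 + 268·3 + 142·0 = 4478
F: 283·4 + 255·3 + 196·0 + 252·1 + 269·2 + 113·0 + 268·0 + 142·4 = 3255
A: 283·3 + 255·4 + 196·2 + 252·2 + 269·5 + 113·5 + 268·2 + 142·1 = 5353
D: 283·0 + 255·0 + 196·5 + 252·3 + 269·3 + 113·1 + 268·5 + 142·5 = 4706
E: 283·2 + 255·2 + 196·4 + 252·5 + 269·0 + 113·2 + 268·1 + 142·2 = 3898
B: 283·5 + 255·1 + 196·1 + 252·4 + 269·1 + 113·3 + 268·4 + 142·3 = 4980
A has the highest Borda score (5353).

A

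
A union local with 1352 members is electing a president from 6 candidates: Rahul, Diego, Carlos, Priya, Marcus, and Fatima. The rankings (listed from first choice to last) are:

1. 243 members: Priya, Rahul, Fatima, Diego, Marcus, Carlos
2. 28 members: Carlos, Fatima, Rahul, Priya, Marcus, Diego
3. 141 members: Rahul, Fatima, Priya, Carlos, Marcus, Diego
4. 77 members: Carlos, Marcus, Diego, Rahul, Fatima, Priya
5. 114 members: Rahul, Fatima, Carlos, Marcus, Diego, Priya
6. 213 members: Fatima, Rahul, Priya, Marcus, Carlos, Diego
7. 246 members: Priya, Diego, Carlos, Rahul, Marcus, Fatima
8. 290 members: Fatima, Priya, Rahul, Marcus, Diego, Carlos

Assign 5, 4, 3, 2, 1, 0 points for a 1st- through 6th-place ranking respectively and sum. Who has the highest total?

Rahul: 243·4 + 28·3 + 141·5 + 77·2 + 114·5 + 213·4 + 246·2 + 290·3 = 4699
Diego: 243·2 + 28·0 + 141·0 + 77·3 + 114·1 + 213·0 + 246·4 + 290·1 = 2105
Carlos: 243·0 + 28·5 + 141·2 + 77·5 + 114·3 + 213·1 + 246·3 + 290·0 = 2100
Priya: 243·5 + 28·2 + 141·3 + 77·0 + 114·0 + 213·3 + 246·5 + 290·4 = 4723
Marcus: 243·1 + 28·1 + 141·1 + 77·4 + 114·2 + 213·2 + 246·1 + 290·2 = 2200
Fatima: 243·3 + 28·4 + 141·4 + 77·1 + 114·4 + 213·5 + 246·0 + 290·5 = 4453
Priya has the highest Borda score (4723).

Priya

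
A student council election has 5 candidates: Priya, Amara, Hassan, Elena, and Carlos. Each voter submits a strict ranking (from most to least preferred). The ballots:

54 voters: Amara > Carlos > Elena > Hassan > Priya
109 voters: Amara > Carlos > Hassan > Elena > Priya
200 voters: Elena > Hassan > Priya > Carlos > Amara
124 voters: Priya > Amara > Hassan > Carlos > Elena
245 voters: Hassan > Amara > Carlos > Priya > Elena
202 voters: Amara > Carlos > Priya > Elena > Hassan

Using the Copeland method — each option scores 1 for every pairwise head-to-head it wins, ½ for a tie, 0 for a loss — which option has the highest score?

Priya: beats Elena; loses to Amara, Hassan, and Carlos → score 1.
Amara: beats Priya, Hassan, Elena, and Carlos → score 4.
Hassan: beats Priya, Elena, and Carlos; loses to Amara → score 3.
Elena: loses to Priya, Amara, Hassan, and Carlos → score 0.
Carlos: beats Priya and Elena; loses to Amara and Hassan → score 2.
Amara has the best pairwise record.

Amara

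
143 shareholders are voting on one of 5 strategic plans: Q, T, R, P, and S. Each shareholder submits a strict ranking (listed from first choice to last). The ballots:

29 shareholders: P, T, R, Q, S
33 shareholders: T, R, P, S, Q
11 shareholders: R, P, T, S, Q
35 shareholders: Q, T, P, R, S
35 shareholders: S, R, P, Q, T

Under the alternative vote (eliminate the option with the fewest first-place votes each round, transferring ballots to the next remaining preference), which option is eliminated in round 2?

T

Round 1: Q 35, T 33, R 11, P 29, S 35. Eliminate R.
Round 2: Q 35, T 33, P 40, S 35. Eliminate T.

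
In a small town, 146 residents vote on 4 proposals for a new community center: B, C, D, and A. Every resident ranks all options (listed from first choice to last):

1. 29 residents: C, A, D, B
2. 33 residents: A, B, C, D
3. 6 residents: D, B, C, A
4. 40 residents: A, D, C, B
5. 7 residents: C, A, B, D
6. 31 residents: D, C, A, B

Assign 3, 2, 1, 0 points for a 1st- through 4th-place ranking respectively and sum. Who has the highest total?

B: 29·0 + 33·2 + 6·2 + 40·0 + 7·1 + 31·0 = 85
C: 29·3 + 33·1 + 6·1 + 40·1 + 7·3 + 31·2 = 249
D: 29·1 + 33·0 + 6·3 + 40·2 + 7·0 + 31·3 = 220
A: 29·2 + 33·3 + 6·0 + 40·3 + 7·2 + 31·1 = 322
A has the highest Borda score (322).

A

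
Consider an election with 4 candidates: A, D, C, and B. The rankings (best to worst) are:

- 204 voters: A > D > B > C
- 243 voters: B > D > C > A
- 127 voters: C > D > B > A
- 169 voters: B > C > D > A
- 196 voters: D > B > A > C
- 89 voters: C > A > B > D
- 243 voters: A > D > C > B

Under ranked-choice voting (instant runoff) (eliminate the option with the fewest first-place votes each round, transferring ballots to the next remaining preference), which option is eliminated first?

Round 1: A 447, D 196, C 216, B 412. Eliminate D.

D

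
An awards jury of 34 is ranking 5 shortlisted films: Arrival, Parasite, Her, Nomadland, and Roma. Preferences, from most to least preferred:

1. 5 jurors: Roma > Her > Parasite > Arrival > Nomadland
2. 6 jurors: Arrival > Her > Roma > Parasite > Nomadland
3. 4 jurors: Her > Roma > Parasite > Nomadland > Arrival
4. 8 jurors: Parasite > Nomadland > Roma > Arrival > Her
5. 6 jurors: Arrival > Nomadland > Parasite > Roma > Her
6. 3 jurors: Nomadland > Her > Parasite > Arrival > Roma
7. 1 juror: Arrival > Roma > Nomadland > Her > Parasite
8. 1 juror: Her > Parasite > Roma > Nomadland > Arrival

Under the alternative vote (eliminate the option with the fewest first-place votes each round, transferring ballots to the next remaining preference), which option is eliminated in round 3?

Parasite

Round 1: Arrival 13, Parasite 8, Her 5, Nomadland 3, Roma 5. Eliminate Nomadland.
Round 2: Arrival 13, Parasite 8, Her 8, Roma 5. Eliminate Roma.
Round 3: Arrival 13, Parasite 8, Her 13. Eliminate Parasite.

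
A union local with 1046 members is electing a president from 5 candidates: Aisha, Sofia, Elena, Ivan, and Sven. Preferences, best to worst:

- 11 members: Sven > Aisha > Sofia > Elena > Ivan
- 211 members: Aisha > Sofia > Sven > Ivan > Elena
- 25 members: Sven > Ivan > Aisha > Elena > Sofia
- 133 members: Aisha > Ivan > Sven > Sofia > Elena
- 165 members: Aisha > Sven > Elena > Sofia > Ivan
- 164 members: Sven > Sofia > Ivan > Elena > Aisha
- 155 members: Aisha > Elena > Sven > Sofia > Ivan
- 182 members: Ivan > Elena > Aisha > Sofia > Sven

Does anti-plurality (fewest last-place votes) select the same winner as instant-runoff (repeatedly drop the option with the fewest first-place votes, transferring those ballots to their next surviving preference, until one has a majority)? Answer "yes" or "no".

no

Anti-plurality — last-place votes: Aisha 164, Sofia 25, Elena 344, Ivan 331, Sven 182. Winner: Sofia.
Instant-runoff — R1 Aisha 664, Sofia 0, Elena 0, Ivan 182, Sven 200 (Aisha winner). Winner: Aisha.
The two methods disagree.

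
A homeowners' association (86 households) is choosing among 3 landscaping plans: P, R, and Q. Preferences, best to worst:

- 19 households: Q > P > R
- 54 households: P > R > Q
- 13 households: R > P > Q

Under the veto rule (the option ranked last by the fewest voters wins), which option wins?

Last-place votes: P 0, R 19, Q 67.
P is ranked last by the fewest voters, so P wins.

P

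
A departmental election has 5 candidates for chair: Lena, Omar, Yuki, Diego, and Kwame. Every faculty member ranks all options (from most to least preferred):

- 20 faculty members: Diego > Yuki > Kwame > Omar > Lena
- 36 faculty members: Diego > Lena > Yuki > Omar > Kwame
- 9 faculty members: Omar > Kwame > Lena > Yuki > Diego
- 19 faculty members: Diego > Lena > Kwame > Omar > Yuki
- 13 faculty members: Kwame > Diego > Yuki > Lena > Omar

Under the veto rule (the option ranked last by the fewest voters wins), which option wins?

Diego

Last-place votes: Lena 20, Omar 13, Yuki 19, Diego 9, Kwame 36.
Diego is ranked last by the fewest voters, so Diego wins.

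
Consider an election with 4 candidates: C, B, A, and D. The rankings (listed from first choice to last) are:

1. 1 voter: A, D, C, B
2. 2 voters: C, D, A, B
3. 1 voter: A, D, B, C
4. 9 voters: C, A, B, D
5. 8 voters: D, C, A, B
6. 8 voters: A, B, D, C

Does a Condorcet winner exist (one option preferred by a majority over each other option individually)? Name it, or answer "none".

Checking pairwise contests:
D beats C 18–11.
C beats B 20–9.
C beats A 19–10.
B beats D 17–12.
Every option loses at least one head-to-head, so there is no Condorcet winner.

none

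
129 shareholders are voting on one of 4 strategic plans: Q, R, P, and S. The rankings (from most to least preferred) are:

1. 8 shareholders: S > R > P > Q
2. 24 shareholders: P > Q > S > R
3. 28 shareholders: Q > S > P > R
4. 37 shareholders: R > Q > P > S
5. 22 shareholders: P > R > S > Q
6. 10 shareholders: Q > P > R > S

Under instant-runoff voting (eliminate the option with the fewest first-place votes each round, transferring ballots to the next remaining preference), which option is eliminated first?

Round 1: Q 38, R 37, P 46, S 8. Eliminate S.

S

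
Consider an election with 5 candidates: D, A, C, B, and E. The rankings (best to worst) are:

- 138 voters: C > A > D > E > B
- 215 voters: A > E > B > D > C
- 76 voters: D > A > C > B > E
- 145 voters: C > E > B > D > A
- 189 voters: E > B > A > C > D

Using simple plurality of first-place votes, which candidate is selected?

C

First-place votes: D 76, A 215, C 283, B 0, E 189.
C has the most first-place votes.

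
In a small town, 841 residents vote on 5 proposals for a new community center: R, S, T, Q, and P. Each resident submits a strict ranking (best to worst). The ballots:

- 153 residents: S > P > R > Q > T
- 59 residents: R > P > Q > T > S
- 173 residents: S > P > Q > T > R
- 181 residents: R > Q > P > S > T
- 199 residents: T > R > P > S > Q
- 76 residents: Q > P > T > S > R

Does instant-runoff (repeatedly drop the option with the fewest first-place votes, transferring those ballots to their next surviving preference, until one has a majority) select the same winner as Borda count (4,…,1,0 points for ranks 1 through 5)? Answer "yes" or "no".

Instant-runoff — R1 R 240, S 326, T 199, Q 76, P 0 (P out); R2 R 240, S 326, T 199, Q 76 (Q out); R3 R 240, S 326, T 275 (R out); R4 S 507, T 334 (S winner). Winner: S.
Borda — scores: R 1863, S 1760, T 1180, Q 1464, P 2143. Winner: P.
The two methods disagree.

no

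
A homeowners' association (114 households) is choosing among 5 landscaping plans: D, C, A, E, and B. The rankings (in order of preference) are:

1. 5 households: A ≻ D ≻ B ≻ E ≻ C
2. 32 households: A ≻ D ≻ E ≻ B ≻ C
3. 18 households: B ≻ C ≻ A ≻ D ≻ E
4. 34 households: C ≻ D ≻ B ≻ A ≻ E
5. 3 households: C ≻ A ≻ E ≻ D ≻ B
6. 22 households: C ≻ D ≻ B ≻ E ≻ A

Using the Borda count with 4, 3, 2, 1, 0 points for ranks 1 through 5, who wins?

D: 5·3 + 32·3 + 18·1 + 34·3 + 3·1 + 22·3 = 300
C: 5·0 + 32·0 + 18·3 + 34·4 + 3·4 + 22·4 = 290
A: 5·4 + 32·4 + 18·2 + 34·1 + 3·3 + 22·0 = 227
E: 5·1 + 32·2 + 18·0 + 34·0 + 3·2 + 22·1 = 97
B: 5·2 + 32·1 + 18·4 + 34·2 + 3·0 + 22·2 = 226
D has the highest Borda score (300).

D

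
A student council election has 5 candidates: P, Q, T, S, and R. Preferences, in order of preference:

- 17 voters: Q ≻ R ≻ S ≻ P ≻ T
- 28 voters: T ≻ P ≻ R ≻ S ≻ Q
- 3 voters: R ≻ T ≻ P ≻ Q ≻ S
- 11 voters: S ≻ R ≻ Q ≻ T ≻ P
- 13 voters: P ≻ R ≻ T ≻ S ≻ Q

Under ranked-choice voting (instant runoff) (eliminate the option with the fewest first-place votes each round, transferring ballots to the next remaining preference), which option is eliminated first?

Round 1: P 13, Q 17, T 28, S 11, R 3. Eliminate R.

R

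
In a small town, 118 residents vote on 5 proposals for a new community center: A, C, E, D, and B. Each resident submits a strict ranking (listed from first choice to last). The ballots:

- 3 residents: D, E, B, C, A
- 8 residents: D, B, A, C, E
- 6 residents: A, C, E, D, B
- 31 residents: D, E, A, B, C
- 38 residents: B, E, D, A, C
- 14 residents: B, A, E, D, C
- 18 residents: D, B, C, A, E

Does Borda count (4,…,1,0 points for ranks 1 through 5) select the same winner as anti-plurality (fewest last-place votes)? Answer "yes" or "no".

Borda — scores: A 200, C 65, E 256, D 336, B 323. Winner: D.
Anti-plurality — last-place votes: A 3, C 83, E 26, D 0, B 6. Winner: D.
The two methods agree.

yes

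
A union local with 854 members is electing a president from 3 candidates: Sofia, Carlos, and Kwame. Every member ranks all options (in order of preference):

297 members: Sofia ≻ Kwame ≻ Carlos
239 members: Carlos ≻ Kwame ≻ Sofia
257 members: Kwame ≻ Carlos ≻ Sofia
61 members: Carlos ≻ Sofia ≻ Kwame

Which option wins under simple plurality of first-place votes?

First-place votes: Sofia 297, Carlos 300, Kwame 257.
Carlos has the most first-place votes.

Carlos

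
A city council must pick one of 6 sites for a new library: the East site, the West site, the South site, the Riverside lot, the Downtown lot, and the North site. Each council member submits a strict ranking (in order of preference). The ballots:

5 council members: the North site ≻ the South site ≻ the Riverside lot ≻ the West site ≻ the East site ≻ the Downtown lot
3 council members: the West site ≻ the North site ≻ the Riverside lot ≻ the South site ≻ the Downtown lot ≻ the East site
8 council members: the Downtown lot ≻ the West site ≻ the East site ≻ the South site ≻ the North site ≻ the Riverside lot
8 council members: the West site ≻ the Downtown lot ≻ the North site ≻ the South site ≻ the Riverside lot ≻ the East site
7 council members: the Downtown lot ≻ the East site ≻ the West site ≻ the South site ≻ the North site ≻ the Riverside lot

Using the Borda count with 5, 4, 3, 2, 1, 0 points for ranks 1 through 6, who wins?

the East site: 5·1 + 3·0 + 8·3 + 8·0 + 7·4 = 57
the West site: 5·2 + 3·5 + 8·4 + 8·5 + 7·3 = 118
the South site: 5·4 + 3·2 + 8·2 + 8·2 + 7·2 = 72
the Riverside lot: 5·3 + 3·3 + 8·0 + 8·1 + 7·0 = 32
the Downtown lot: 5·0 + 3·1 + 8·5 + 8·4 + 7·5 = 110
the North site: 5·5 + 3·4 + 8·1 + 8·3 + 7·1 = 76
the West site has the highest Borda score (118).

the West site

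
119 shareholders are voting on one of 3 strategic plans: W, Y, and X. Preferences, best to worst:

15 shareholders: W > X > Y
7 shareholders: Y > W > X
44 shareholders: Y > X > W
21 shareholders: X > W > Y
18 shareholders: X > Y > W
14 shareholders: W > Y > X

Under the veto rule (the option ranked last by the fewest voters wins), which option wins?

X

Last-place votes: W 62, Y 36, X 21.
X is ranked last by the fewest voters, so X wins.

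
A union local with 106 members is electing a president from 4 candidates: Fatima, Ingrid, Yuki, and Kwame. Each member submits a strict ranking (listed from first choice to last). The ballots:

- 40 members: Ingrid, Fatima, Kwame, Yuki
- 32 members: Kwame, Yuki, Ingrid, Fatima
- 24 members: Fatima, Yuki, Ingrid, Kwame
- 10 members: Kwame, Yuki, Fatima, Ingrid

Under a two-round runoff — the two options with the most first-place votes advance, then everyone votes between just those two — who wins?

Round 1 first-place votes: Fatima 24, Ingrid 40, Yuki 0, Kwame 42.
Kwame and Ingrid advance.
Runoff: Kwame is preferred to Ingrid by 42 voters; Ingrid by 64.
Ingrid wins the runoff.

Ingrid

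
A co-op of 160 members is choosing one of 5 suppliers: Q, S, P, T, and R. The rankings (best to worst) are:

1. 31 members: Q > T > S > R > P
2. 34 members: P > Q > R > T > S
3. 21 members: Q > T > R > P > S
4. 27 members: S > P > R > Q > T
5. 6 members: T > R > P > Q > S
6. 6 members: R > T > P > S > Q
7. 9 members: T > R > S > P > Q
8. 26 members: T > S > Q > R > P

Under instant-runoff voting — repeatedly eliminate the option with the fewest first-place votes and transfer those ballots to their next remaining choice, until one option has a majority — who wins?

Round 1: Q 52, S 27, P 34, T 41, R 6. Eliminate R.
Round 2: Q 52, S 27, P 34, T 47. Eliminate S.
Round 3: Q 52, P 61, T 47. Eliminate T.
Round 4: Q 78, P 82. P has a majority.

P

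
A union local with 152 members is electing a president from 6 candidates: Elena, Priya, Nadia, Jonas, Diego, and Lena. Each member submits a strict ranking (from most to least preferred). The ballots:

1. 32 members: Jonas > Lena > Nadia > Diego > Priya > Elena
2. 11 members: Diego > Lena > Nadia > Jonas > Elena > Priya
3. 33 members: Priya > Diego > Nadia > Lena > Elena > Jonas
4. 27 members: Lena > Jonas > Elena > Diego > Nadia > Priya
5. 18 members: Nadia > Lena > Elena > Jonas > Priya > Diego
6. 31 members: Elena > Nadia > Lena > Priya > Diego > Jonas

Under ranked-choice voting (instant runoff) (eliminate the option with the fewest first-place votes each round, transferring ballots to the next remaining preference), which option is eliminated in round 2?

Round 1: Elena 31, Priya 33, Nadia 18, Jonas 32, Diego 11, Lena 27. Eliminate Diego.
Round 2: Elena 31, Priya 33, Nadia 18, Jonas 32, Lena 38. Eliminate Nadia.

Nadia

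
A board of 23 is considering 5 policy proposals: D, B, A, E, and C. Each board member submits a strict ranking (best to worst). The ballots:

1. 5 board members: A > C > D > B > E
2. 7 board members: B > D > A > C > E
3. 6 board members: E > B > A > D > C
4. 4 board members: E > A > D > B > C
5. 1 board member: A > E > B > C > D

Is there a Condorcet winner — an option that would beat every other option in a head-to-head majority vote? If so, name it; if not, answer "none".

B

B vs D: 14–9 for B.
B vs A: 13–10 for B.
B vs E: 12–11 for B.
B vs C: 18–5 for B.
B beats every other option head-to-head.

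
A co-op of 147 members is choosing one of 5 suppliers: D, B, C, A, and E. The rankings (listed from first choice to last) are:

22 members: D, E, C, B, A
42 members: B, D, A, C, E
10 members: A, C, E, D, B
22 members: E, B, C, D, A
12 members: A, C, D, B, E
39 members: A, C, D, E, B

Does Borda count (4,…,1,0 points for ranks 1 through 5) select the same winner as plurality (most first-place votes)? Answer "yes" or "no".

Borda — scores: D 348, B 268, C 313, A 328, E 213. Winner: D.
Plurality — first-place votes: D 22, B 42, C 0, A 61, E 22. Winner: A.
The two methods disagree.

no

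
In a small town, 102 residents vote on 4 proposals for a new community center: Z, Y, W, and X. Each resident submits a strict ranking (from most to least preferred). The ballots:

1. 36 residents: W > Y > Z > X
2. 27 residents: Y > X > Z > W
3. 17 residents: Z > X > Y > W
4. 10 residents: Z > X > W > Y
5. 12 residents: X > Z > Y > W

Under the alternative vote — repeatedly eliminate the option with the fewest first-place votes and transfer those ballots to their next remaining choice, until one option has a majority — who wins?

Z

Round 1: Z 27, Y 27, W 36, X 12. Eliminate X.
Round 2: Z 39, Y 27, W 36. Eliminate Y.
Round 3: Z 66, W 36. Z has a majority.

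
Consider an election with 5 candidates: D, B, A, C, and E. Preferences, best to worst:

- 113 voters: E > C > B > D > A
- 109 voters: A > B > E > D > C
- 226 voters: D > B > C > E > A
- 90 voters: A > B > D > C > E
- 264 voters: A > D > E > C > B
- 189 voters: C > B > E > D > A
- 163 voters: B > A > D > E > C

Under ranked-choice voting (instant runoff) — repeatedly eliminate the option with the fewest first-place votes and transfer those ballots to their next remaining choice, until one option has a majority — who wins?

Round 1: D 226, B 163, A 463, C 189, E 113. Eliminate E.
Round 2: D 226, B 163, A 463, C 302. Eliminate B.
Round 3: D 226, A 626, C 302. A has a majority.

A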